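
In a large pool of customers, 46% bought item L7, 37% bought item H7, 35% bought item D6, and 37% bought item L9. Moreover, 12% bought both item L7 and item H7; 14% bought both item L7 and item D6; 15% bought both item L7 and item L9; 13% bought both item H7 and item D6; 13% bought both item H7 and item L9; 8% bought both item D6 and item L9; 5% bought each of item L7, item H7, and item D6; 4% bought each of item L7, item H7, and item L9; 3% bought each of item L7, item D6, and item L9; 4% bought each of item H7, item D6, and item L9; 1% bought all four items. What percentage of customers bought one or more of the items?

95%

P(union) = 46 + 37 + 35 + 37 − 12 − 14 − 15 − 13 − 13 − 8 + 5 + 4 + 3 + 4 − 1 = 95%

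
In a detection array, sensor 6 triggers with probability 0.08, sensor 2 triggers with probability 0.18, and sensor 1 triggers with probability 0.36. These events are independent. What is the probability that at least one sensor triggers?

P(none) = (1 − 0.08) × (1 − 0.18) × (1 − 0.36) = 0.92 × 0.82 × 0.64 = 0.482816
P(at least one) = 1 − 0.482816 = 0.517184

0.517184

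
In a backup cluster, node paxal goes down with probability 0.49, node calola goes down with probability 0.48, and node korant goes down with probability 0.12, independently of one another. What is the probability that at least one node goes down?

Since the events are independent, P(none) is the product of the individual non-occurrence probabilities.
P(none) = (1 − 0.49) × (1 − 0.48) × (1 − 0.12) = 0.51 × 0.52 × 0.88 = 0.233376
P(at least one) = 1 − 0.233376 = 0.766624

0.766624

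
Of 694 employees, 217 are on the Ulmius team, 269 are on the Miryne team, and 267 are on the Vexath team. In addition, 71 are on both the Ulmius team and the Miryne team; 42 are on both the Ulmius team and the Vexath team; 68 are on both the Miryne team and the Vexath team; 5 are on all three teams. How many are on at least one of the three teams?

577

Inclusion–exclusion gives
|at least one| = 217 + 269 + 267 − 71 − 42 − 68 + 5 = 577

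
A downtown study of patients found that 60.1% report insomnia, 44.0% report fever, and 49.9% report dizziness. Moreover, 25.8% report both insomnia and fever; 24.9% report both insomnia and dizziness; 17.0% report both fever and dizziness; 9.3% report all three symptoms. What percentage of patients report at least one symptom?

95.6%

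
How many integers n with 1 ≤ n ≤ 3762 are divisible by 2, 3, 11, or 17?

Apply inclusion-exclusion:
floor(3762/2) + floor(3762/3) + floor(3762/11) + floor(3762/17) − floor(3762/6) − floor(3762/22) − floor(3762/34) − floor(3762/33) − floor(3762/51) − floor(3762/187) + floor(3762/66) + floor(3762/102) + floor(3762/374) + floor(3762/561) − floor(3762/1122) = 1881 + 1254 + 342 + 221 − 627 − 171 − 110 − 114 − 73 − 20 + 57 + 36 + 10 + 6 − 3 = 2689

2689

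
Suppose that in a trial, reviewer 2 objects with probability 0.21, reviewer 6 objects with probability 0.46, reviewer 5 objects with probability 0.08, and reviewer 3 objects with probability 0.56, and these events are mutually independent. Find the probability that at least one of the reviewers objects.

P(none) = (1 − 0.21) × (1 − 0.46) × (1 − 0.08) × (1 − 0.56) = 0.79 × 0.54 × 0.92 × 0.44 = 0.17268768
P(at least one) = 1 − 0.17268768 = 0.82731232

0.82731232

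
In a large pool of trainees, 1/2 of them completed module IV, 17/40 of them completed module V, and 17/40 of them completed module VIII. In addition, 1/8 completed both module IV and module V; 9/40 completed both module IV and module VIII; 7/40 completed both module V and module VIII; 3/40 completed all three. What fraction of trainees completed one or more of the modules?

P(at least one) = 1/2 + 17/40 + 17/40 − 1/8 − 9/40 − 7/40 + 3/40 = 9/10

9/10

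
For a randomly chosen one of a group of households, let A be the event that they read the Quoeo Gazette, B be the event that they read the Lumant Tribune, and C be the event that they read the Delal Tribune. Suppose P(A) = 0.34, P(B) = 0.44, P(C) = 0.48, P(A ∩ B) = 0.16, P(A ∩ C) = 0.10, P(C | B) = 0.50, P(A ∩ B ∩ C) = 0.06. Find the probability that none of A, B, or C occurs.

0.16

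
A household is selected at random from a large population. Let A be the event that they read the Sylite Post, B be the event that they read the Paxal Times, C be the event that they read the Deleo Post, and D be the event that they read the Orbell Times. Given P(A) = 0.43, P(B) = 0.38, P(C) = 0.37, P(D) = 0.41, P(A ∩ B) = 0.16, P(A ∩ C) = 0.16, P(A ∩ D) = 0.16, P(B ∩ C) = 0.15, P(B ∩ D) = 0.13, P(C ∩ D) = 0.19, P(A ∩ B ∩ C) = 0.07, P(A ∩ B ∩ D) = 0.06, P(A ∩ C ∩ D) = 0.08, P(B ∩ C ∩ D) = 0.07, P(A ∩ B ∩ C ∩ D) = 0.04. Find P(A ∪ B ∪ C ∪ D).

0.88

Inclusion–exclusion gives
P(A ∪ B ∪ C ∪ D) = 0.43 + 0.38 + 0.37 + 0.41 − 0.16 − 0.16 − 0.16 − 0.15 − 0.13 − 0.19 + 0.07 + 0.06 + 0.08 + 0.07 − 0.04 = 0.88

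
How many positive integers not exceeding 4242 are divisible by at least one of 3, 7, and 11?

By inclusion–exclusion:
1414 + 606 + 385 − 202 − 128 − 55 + 18 = 2038

2038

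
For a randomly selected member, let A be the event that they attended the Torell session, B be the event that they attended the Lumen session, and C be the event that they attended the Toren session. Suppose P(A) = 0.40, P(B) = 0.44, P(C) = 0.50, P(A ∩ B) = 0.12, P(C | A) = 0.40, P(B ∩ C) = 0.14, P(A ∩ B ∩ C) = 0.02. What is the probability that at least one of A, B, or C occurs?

P(A ∩ C) = P(A)·P(C|A) = 0.40 × 0.40 = 0.16
P(A ∪ B ∪ C) = 0.40 + 0.44 + 0.50 − 0.12 − 0.16 − 0.14 + 0.02 = 0.94

0.94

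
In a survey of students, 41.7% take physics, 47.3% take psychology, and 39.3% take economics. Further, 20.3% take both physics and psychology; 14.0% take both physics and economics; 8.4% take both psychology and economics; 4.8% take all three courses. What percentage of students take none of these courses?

9.6%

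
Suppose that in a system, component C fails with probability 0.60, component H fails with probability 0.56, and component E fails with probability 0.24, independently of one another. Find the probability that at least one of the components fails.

0.86624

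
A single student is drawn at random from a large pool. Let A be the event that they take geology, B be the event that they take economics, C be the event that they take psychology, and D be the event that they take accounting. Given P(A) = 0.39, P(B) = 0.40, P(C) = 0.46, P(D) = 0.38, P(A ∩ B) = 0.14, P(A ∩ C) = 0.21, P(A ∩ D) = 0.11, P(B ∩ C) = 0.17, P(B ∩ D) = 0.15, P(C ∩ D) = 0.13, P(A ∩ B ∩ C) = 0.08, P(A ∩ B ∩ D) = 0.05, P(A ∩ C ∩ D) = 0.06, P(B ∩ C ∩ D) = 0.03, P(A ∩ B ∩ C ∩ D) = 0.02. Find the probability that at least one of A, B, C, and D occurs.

0.92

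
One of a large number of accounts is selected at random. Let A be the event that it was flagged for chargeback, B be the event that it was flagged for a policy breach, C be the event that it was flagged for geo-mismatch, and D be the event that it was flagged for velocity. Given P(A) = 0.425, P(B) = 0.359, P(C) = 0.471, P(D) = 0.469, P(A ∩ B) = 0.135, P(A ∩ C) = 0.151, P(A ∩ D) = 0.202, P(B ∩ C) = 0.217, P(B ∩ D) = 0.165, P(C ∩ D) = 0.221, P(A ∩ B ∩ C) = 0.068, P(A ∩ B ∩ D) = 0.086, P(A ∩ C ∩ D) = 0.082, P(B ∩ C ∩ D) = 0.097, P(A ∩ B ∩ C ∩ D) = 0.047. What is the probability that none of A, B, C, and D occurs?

0.081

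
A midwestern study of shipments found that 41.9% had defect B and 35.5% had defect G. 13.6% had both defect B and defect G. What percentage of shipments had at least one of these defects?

63.8%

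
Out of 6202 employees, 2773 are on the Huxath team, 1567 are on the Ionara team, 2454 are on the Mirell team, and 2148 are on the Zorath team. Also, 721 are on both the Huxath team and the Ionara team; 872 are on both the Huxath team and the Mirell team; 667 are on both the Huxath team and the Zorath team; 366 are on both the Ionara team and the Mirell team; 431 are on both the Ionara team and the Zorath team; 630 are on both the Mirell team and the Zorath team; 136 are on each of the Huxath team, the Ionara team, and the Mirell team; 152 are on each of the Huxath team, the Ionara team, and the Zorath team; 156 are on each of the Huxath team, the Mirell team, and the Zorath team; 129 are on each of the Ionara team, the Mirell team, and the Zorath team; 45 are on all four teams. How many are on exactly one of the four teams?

3107

|exactly one| = 2773 + 1567 + 2454 + 2148 − 2·721 − 2·872 − 2·667 − 2·366 − 2·431 − 2·630 + 3·136 + 3·152 + 3·156 + 3·129 − 4·45 = 3107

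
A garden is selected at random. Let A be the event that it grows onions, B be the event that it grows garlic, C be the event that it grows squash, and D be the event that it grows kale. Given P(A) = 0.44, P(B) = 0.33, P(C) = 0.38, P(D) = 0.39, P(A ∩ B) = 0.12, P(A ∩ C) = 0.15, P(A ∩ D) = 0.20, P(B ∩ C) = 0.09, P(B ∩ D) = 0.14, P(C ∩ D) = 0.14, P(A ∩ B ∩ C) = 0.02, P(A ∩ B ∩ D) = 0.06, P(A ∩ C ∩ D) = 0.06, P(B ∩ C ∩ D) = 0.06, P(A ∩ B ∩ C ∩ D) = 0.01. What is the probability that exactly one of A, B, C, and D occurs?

By inclusion–exclusion (exactly-one form):
P(exactly one) = 0.44 + 0.33 + 0.38 + 0.39 − 2·0.12 − 2·0.15 − 2·0.20 − 2·0.09 − 2·0.14 − 2·0.14 + 3·0.02 + 3·0.06 + 3·0.06 + 3·0.06 − 4·0.01 = 0.42

0.42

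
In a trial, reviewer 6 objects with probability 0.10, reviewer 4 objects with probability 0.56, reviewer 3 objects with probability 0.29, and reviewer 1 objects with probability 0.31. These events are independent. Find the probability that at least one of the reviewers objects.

0.8059996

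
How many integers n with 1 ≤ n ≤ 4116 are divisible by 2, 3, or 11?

By inclusion–exclusion:
2058 + 1372 + 374 − 686 − 187 − 124 + 62 = 2869

2869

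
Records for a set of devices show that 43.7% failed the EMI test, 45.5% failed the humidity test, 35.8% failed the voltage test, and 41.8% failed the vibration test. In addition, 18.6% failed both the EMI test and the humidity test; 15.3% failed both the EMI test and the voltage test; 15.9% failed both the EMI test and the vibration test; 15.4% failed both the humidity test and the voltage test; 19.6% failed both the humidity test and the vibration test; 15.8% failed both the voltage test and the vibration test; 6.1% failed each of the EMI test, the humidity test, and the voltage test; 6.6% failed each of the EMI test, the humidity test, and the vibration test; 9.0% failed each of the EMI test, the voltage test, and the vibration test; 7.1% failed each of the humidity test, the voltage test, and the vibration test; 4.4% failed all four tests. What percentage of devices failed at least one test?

90.6%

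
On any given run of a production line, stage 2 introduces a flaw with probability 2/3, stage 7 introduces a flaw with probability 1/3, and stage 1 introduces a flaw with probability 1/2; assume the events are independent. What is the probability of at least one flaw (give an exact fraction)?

8/9

P(none) = (1 − 2/3) × (1 − 1/3) × (1 − 1/2) = 1/3 × 2/3 × 1/2 = 1/9
P(at least one) = 1 − 1/9 = 8/9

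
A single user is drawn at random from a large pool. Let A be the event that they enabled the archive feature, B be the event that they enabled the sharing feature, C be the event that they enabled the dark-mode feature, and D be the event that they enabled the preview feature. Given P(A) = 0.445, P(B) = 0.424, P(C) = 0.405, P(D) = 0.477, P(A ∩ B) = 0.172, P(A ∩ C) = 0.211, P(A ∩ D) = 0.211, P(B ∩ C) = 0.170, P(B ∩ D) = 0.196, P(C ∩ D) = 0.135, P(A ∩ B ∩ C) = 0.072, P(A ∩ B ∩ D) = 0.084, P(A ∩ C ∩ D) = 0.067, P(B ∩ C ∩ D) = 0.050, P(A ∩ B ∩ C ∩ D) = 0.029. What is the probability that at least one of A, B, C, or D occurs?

Apply inclusion-exclusion:
P(A ∪ B ∪ C ∪ D) = 0.445 + 0.424 + 0.405 + 0.477 − 0.172 − 0.211 − 0.211 − 0.170 − 0.196 − 0.135 + 0.072 + 0.084 + 0.067 + 0.050 − 0.029 = 0.900

0.900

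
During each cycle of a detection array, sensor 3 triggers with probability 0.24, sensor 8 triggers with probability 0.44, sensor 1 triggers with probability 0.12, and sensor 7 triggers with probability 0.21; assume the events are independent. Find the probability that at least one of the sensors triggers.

0.70412288

Independence gives P(none) = ∏(1 − pᵢ).
P(none) = (1 − 0.24) × (1 − 0.44) × (1 − 0.12) × (1 − 0.21) = 0.76 × 0.56 × 0.88 × 0.79 = 0.29587712
P(at least one) = 1 − 0.29587712 = 0.70412288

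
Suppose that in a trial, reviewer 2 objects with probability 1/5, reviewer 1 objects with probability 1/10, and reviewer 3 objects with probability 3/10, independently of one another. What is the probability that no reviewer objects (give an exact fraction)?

Independence gives P(none) = ∏(1 − pᵢ).
P(none) = (1 − 1/5) × (1 − 1/10) × (1 − 3/10) = 4/5 × 9/10 × 7/10 = 63/125

63/125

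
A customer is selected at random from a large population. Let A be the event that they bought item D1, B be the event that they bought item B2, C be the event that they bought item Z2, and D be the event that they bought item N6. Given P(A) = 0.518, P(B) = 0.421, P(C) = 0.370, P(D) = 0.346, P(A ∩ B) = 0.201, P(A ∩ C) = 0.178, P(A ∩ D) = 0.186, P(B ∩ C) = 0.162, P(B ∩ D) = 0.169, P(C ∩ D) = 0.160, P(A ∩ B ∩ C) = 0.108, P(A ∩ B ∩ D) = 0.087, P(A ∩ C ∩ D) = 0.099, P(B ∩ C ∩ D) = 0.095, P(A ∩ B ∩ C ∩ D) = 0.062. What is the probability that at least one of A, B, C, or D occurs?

Apply inclusion-exclusion:
P(A ∪ B ∪ C ∪ D) = 0.518 + 0.421 + 0.370 + 0.346 − 0.201 − 0.178 − 0.186 − 0.162 − 0.169 − 0.160 + 0.108 + 0.087 + 0.099 + 0.095 − 0.062 = 0.926

0.926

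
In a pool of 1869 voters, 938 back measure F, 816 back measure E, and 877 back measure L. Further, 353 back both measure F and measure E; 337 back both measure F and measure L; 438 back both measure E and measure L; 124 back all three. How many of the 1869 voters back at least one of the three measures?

By inclusion–exclusion:
|at least one| = 938 + 816 + 877 − 353 − 337 − 438 + 124 = 1627

1627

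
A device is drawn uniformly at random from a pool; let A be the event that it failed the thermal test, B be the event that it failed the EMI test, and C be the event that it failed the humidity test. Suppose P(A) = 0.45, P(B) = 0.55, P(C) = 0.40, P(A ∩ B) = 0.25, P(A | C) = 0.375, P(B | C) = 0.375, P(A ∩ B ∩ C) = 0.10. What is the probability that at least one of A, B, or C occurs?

0.95

P(A ∩ C) = P(C)·P(A|C) = 0.40 × 0.375 = 0.15
P(B ∩ C) = P(C)·P(B|C) = 0.40 × 0.375 = 0.15
By inclusion–exclusion:
P(A ∪ B ∪ C) = 0.45 + 0.55 + 0.40 − 0.25 − 0.15 − 0.15 + 0.10 = 0.95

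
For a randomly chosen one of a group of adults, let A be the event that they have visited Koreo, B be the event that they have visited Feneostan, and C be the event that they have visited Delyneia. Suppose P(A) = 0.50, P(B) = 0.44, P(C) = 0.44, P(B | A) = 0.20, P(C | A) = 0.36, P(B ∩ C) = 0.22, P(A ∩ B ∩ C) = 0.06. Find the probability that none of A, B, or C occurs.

0.06

P(A ∩ B) = P(A)·P(B|A) = 0.50 × 0.20 = 0.10
P(A ∩ C) = P(A)·P(C|A) = 0.50 × 0.36 = 0.18
Using inclusion–exclusion:
P(A ∪ B ∪ C) = 0.50 + 0.44 + 0.44 − 0.10 − 0.18 − 0.22 + 0.06 = 0.94
P(none) = 1 − 0.94 = 0.06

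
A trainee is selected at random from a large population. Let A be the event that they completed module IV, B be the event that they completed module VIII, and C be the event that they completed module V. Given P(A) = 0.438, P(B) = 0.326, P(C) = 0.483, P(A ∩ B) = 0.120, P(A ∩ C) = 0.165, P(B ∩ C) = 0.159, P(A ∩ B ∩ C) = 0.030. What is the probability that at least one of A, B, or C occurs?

0.833

P(A ∪ B ∪ C) = 0.438 + 0.326 + 0.483 − 0.120 − 0.165 − 0.159 + 0.030 = 0.833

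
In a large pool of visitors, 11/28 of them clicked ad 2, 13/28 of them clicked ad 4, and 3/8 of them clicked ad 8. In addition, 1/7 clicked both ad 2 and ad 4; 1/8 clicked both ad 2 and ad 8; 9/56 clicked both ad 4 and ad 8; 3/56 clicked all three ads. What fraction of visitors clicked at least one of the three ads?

6/7

Apply inclusion-exclusion:
P(union) = 11/28 + 13/28 + 3/8 − 1/7 − 1/8 − 9/56 + 3/56 = 6/7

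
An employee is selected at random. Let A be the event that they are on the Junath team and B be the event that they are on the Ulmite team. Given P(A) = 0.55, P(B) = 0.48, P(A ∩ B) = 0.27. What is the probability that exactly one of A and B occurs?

0.49

By inclusion–exclusion (exactly-one form):
P(exactly one) = 0.55 + 0.48 − 2·0.27 = 0.49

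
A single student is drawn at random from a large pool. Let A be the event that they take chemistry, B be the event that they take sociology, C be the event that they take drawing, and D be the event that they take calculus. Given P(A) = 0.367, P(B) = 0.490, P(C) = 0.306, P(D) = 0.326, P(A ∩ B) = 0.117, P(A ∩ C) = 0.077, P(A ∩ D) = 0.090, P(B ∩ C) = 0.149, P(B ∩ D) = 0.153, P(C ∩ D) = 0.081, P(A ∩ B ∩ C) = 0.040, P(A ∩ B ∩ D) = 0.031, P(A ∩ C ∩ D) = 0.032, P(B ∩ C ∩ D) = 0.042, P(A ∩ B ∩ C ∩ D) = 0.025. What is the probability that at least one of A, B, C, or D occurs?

0.942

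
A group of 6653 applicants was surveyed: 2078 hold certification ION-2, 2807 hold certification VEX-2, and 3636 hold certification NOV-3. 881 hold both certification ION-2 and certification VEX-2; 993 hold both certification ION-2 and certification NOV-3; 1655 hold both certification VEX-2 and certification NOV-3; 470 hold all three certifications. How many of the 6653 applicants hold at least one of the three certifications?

5462

By inclusion–exclusion:
|union| = 2078 + 2807 + 3636 − 881 − 993 − 1655 + 470 = 5462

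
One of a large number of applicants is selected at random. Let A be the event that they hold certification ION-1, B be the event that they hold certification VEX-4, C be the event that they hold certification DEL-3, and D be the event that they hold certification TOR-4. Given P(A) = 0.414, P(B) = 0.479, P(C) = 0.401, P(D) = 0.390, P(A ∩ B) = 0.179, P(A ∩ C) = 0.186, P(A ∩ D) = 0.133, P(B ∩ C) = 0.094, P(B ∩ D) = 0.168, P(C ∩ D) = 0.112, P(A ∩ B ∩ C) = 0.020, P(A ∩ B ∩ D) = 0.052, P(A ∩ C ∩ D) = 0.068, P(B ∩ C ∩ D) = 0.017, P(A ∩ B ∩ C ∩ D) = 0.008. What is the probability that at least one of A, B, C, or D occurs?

0.961

By inclusion-exclusion,
P(A ∪ B ∪ C ∪ D) = 0.414 + 0.479 + 0.401 + 0.390 − 0.179 − 0.186 − 0.133 − 0.094 − 0.168 − 0.112 + 0.020 + 0.052 + 0.068 + 0.017 − 0.008 = 0.961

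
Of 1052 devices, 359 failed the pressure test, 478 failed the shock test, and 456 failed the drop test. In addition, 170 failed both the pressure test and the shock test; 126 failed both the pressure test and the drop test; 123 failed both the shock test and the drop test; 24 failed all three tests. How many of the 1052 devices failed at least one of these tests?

898

By inclusion-exclusion,
|union| = 359 + 478 + 456 − 170 − 126 − 123 + 24 = 898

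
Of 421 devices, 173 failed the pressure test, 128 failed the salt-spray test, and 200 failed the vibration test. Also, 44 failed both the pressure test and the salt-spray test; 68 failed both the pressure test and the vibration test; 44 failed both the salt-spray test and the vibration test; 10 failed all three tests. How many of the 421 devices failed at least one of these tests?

355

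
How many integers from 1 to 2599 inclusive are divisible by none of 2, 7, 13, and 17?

968

⌊2599/2⌋ + ⌊2599/7⌋ + ⌊2599/13⌋ + ⌊2599/17⌋ − ⌊2599/14⌋ − ⌊2599/26⌋ − ⌊2599/34⌋ − ⌊2599/91⌋ − ⌊2599/119⌋ − ⌊2599/221⌋ + ⌊2599/182⌋ + ⌊2599/238⌋ + ⌊2599/442⌋ + ⌊2599/1547⌋ − ⌊2599/3094⌋ = 1299 + 371 + 199 + 152 − 185 − 99 − 76 − 28 − 21 − 11 + 14 + 10 + 5 + 1 − 0 = 1631
2599 − 1631 = 968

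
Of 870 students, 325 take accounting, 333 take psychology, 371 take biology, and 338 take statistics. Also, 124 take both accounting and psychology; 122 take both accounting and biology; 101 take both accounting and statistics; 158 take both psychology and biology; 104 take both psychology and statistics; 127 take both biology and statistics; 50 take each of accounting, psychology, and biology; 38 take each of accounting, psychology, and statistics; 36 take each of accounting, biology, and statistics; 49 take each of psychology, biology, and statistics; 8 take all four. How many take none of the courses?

Inclusion–exclusion gives
|at least one| = 325 + 333 + 371 + 338 − 124 − 122 − 101 − 158 − 104 − 127 + 50 + 38 + 36 + 49 − 8 = 796
None: 870 − 796 = 74

74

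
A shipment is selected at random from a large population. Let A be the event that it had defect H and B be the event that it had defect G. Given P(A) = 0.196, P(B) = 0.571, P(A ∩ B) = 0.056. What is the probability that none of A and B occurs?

0.289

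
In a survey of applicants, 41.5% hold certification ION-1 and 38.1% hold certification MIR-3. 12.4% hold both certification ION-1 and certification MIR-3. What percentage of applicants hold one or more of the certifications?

67.2%

Inclusion–exclusion gives
P(at least one) = 41.5 + 38.1 − 12.4 = 67.2%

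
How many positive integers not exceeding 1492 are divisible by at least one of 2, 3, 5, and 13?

⌊1492/2⌋ + ⌊1492/3⌋ + ⌊1492/5⌋ + ⌊1492/13⌋ − ⌊1492/6⌋ − ⌊1492/10⌋ − ⌊1492/26⌋ − ⌊1492/15⌋ − ⌊1492/39⌋ − ⌊1492/65⌋ + ⌊1492/30⌋ + ⌊1492/78⌋ + ⌊1492/130⌋ + ⌊1492/195⌋ − ⌊1492/390⌋ = 746 + 497 + 298 + 114 − 248 − 149 − 57 − 99 − 38 − 22 + 49 + 19 + 11 + 7 − 3 = 1125

1125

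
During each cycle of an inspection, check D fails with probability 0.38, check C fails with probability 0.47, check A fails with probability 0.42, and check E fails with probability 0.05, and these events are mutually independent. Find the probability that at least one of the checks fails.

0.8189414

P(none) = (1 − 0.38) × (1 − 0.47) × (1 − 0.42) × (1 − 0.05) = 0.62 × 0.53 × 0.58 × 0.95 = 0.1810586
P(at least one) = 1 − 0.1810586 = 0.8189414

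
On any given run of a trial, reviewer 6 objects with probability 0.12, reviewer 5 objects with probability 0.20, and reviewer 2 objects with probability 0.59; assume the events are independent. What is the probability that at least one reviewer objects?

P(none) = (1 − 0.12) × (1 − 0.20) × (1 − 0.59) = 0.88 × 0.80 × 0.41 = 0.28864
P(at least one) = 1 − 0.28864 = 0.71136

0.71136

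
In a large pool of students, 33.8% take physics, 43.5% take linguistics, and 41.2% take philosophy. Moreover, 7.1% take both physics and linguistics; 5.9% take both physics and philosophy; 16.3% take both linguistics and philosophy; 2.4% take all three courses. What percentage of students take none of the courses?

P(at least one) = 33.8 + 43.5 + 41.2 − 7.1 − 5.9 − 16.3 + 2.4 = 91.6%
P(none) = 100% − 91.6% = 8.4%

8.4%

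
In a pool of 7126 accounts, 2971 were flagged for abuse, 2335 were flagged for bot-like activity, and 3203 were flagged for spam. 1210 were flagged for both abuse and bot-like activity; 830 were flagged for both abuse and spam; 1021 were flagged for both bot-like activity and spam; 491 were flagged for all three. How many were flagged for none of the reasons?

1187

Using inclusion–exclusion:
|at least one| = 2971 + 2335 + 3203 − 1210 − 830 − 1021 + 491 = 5939
None: 7126 − 5939 = 1187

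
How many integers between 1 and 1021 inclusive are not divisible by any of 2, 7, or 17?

412

Using inclusion–exclusion:
floor(1021/2) + floor(1021/7) + floor(1021/17) − floor(1021/14) − floor(1021/34) − floor(1021/119) + floor(1021/238) = 510 + 145 + 60 − 72 − 30 − 8 + 4 = 609
1021 − 609 = 412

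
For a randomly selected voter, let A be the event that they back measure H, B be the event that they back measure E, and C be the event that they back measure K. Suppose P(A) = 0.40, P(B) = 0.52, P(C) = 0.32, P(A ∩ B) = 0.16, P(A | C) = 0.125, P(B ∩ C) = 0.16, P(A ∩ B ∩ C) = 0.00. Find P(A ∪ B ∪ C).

P(A ∩ C) = P(C)·P(A|C) = 0.32 × 0.125 = 0.04
By inclusion-exclusion,
P(A ∪ B ∪ C) = 0.40 + 0.52 + 0.32 − 0.16 − 0.04 − 0.16 + 0.00 = 0.88

0.88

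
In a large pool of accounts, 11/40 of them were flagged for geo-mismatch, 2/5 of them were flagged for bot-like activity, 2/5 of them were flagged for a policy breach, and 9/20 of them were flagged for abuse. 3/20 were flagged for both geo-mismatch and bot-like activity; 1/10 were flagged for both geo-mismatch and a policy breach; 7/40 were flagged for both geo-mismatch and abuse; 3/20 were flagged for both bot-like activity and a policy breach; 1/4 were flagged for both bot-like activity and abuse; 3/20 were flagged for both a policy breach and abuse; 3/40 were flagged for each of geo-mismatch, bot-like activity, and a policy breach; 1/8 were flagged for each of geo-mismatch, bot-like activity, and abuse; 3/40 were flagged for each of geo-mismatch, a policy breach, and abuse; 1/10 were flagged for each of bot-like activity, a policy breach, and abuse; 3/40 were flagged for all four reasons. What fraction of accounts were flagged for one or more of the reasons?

By inclusion-exclusion,
P(≥1) = 11/40 + 2/5 + 2/5 + 9/20 − 3/20 − 1/10 − 7/40 − 3/20 − 1/4 − 3/20 + 3/40 + 1/8 + 3/40 + 1/10 − 3/40 = 17/20

17/20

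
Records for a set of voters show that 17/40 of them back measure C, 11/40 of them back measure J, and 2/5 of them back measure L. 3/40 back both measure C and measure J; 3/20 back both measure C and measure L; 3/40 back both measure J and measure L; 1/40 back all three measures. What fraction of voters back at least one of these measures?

33/40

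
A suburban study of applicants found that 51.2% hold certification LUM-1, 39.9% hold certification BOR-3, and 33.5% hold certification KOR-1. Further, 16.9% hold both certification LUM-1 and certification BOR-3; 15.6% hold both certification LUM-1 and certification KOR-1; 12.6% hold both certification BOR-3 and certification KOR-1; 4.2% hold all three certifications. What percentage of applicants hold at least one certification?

83.7%

Inclusion–exclusion gives
P(≥1) = 51.2 + 39.9 + 33.5 − 16.9 − 15.6 − 12.6 + 4.2 = 83.7%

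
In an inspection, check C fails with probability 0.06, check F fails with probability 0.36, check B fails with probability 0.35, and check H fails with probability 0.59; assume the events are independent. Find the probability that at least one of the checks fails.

P(none) = (1 − 0.06) × (1 − 0.36) × (1 − 0.35) × (1 − 0.59) = 0.94 × 0.64 × 0.65 × 0.41 = 0.1603264
P(at least one) = 1 − 0.1603264 = 0.8396736

0.8396736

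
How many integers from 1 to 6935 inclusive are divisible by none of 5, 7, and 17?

1387 + 990 + 407 − 198 − 81 − 58 + 11 = 2458
6935 − 2458 = 4477

4477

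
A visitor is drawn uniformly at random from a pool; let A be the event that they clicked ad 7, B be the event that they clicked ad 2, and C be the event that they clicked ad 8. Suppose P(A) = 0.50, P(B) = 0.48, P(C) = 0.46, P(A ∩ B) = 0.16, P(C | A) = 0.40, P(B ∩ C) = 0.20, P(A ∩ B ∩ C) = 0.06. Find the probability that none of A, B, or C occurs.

0.06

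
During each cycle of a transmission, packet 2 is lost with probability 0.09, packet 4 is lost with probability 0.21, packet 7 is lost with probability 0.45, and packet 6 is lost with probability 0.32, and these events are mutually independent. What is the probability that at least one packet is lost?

P(none) = (1 − 0.09) × (1 − 0.21) × (1 − 0.45) × (1 − 0.32) = 0.91 × 0.79 × 0.55 × 0.68 = 0.2688686
P(at least one) = 1 − 0.2688686 = 0.7311314

0.7311314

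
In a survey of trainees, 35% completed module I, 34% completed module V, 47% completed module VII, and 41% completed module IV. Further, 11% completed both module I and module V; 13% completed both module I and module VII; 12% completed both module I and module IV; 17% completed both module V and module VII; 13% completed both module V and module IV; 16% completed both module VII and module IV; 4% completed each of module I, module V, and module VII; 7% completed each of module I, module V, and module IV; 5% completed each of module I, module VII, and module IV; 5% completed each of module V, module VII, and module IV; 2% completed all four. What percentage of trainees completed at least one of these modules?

94%

By inclusion–exclusion:
P(at least one) = 35 + 34 + 47 + 41 − 11 − 13 − 12 − 17 − 13 − 16 + 4 + 7 + 5 + 5 − 2 = 94%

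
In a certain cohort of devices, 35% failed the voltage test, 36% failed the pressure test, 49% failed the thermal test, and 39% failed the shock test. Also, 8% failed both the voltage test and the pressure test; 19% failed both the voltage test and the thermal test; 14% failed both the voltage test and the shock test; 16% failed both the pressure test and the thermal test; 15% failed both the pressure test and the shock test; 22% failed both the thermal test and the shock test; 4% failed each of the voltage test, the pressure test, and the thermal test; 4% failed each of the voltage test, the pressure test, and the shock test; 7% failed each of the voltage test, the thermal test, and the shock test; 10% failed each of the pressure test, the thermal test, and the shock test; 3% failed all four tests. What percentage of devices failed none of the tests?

13%

P(union) = 35 + 36 + 49 + 39 − 8 − 19 − 14 − 16 − 15 − 22 + 4 + 4 + 7 + 10 − 3 = 87%
P(none) = 100% − 87% = 13%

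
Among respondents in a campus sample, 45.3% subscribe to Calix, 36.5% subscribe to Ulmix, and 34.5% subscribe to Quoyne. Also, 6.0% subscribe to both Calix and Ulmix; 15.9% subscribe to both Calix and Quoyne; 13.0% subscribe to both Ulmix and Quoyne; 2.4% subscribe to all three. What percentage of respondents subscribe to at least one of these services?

Inclusion–exclusion gives
P(at least one) = 45.3 + 36.5 + 34.5 − 6.0 − 15.9 − 13.0 + 2.4 = 83.8%

83.8%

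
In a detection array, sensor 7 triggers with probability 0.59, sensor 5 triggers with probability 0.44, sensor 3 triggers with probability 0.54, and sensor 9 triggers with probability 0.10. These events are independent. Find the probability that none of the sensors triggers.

P(none) = (1 − 0.59) × (1 − 0.44) × (1 − 0.54) × (1 − 0.10) = 0.41 × 0.56 × 0.46 × 0.90 = 0.0950544

0.0950544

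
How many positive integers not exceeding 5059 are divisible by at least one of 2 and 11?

2759

Apply inclusion-exclusion:
floor(5059/2) + floor(5059/11) − floor(5059/22) = 2529 + 459 − 229 = 2759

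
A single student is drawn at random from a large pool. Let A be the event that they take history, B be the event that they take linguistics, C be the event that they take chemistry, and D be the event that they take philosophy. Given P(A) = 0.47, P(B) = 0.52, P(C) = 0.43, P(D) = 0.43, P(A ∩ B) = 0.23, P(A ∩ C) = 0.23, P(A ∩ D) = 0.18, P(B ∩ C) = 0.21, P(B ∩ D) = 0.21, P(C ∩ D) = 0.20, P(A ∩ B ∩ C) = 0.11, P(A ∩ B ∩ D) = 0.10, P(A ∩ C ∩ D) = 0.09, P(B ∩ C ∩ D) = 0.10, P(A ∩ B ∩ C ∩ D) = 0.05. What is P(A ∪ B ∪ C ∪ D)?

0.94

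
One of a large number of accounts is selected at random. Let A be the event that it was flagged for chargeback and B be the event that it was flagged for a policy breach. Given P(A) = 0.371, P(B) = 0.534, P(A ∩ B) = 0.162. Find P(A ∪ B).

0.743

P(A ∪ B) = 0.371 + 0.534 − 0.162 = 0.743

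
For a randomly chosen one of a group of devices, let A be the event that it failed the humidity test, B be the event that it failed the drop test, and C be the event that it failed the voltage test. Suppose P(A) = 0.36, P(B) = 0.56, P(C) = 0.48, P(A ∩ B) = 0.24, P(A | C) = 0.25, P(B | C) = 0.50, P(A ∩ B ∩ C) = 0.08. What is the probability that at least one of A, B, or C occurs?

P(A ∩ C) = P(C)·P(A|C) = 0.48 × 0.25 = 0.12
P(B ∩ C) = P(C)·P(B|C) = 0.48 × 0.50 = 0.24
P(A ∪ B ∪ C) = 0.36 + 0.56 + 0.48 − 0.24 − 0.12 − 0.24 + 0.08 = 0.88

0.88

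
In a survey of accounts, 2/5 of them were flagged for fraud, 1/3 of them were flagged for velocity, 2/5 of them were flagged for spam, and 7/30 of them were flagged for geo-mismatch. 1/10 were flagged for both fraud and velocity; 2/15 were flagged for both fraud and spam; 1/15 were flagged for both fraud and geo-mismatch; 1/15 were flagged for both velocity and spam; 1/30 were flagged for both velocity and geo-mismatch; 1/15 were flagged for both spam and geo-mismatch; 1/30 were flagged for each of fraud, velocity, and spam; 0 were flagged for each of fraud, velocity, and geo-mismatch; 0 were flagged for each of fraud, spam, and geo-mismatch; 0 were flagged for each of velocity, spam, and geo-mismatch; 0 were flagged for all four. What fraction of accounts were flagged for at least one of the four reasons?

P(≥1) = 2/5 + 1/3 + 2/5 + 7/30 − 1/10 − 2/15 − 1/15 − 1/15 − 1/30 − 1/15 + 1/30 + 0 + 0 + 0 − 0 = 14/15

14/15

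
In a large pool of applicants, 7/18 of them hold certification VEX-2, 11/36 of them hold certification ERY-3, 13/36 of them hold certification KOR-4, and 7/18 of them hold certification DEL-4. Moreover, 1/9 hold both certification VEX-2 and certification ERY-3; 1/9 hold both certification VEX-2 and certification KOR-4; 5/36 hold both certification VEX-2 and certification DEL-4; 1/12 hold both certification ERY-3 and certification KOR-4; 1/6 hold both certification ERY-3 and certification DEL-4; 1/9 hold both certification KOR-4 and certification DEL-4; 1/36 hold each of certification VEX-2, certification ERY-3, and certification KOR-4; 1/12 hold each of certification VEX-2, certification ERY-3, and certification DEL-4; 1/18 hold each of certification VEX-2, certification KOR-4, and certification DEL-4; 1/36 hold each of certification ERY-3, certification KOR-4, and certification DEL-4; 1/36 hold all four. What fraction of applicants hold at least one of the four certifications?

8/9

Using inclusion–exclusion:
P(at least one) = 7/18 + 11/36 + 13/36 + 7/18 − 1/9 − 1/9 − 5/36 − 1/12 − 1/6 − 1/9 + 1/36 + 1/12 + 1/18 + 1/36 − 1/36 = 8/9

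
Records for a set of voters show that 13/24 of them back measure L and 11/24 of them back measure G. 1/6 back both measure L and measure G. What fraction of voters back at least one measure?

By inclusion–exclusion:
P(union) = 13/24 + 11/24 − 1/6 = 5/6

5/6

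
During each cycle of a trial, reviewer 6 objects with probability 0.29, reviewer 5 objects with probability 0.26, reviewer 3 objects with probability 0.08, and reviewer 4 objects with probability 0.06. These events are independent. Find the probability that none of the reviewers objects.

P(none) = (1 − 0.29) × (1 − 0.26) × (1 − 0.08) × (1 − 0.06) = 0.71 × 0.74 × 0.92 × 0.94 = 0.45436592

0.45436592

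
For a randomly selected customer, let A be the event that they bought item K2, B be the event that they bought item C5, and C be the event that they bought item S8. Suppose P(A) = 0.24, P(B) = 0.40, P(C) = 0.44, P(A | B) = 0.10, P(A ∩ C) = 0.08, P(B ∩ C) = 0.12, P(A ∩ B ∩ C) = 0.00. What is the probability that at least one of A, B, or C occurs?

0.84

P(A ∩ B) = P(B)·P(A|B) = 0.40 × 0.10 = 0.04
Inclusion–exclusion gives
P(A ∪ B ∪ C) = 0.24 + 0.40 + 0.44 − 0.04 − 0.08 − 0.12 + 0.00 = 0.84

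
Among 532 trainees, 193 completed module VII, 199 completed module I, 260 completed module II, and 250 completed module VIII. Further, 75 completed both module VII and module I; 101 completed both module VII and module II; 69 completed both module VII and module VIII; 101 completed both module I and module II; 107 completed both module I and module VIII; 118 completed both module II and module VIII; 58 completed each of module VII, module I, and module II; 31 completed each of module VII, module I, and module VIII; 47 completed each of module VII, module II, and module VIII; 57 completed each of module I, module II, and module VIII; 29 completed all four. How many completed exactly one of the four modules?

223

Using the inclusion–exclusion count for exactly one event:
|exactly one| = 193 + 199 + 260 + 250 − 2·75 − 2·101 − 2·69 − 2·101 − 2·107 − 2·118 + 3·58 + 3·31 + 3·47 + 3·57 − 4·29 = 223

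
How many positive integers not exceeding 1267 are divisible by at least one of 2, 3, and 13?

floor(1267/2) + floor(1267/3) + floor(1267/13) − floor(1267/6) − floor(1267/26) − floor(1267/39) + floor(1267/78) = 633 + 422 + 97 − 211 − 48 − 32 + 16 = 877

877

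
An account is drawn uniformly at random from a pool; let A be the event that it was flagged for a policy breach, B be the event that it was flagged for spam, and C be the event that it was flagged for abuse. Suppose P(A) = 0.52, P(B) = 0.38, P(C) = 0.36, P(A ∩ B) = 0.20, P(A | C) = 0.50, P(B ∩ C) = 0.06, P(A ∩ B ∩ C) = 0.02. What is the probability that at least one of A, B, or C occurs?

P(A ∩ C) = P(C)·P(A|C) = 0.36 × 0.50 = 0.18
By inclusion-exclusion,
P(A ∪ B ∪ C) = 0.52 + 0.38 + 0.36 − 0.20 − 0.18 − 0.06 + 0.02 = 0.84

0.84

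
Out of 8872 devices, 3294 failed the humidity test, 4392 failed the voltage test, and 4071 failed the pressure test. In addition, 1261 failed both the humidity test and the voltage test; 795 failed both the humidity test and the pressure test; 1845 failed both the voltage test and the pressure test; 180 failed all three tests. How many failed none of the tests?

|at least one| = 3294 + 4392 + 4071 − 1261 − 795 − 1845 + 180 = 8036
None: 8872 − 8036 = 836

836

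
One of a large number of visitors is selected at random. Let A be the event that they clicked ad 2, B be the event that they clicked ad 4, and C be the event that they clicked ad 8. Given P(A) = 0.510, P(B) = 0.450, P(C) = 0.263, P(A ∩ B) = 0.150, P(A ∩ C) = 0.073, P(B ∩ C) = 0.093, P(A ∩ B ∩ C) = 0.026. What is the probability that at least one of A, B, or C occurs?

By inclusion–exclusion:
P(A ∪ B ∪ C) = 0.510 + 0.450 + 0.263 − 0.150 − 0.073 − 0.093 + 0.026 = 0.933

0.933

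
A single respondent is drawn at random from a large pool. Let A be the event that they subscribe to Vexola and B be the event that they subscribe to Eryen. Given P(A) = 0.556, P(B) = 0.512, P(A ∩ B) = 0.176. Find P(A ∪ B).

0.892

Using inclusion–exclusion:
P(A ∪ B) = 0.556 + 0.512 − 0.176 = 0.892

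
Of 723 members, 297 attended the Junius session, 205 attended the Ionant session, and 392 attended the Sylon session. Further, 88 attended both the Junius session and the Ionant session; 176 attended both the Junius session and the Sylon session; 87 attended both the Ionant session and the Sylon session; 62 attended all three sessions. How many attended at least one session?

By inclusion–exclusion:
N(≥1) = 297 + 205 + 392 − 88 − 176 − 87 + 62 = 605

605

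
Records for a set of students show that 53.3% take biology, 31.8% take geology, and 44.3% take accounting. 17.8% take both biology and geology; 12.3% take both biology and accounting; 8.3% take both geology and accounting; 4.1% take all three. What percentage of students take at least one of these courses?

95.1%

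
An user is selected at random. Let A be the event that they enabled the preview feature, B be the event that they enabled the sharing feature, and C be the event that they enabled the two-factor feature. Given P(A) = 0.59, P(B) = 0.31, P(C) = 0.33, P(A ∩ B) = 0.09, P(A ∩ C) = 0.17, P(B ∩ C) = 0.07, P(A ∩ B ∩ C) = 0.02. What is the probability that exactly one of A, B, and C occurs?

By inclusion–exclusion (exactly-one form):
P(exactly one) = 0.59 + 0.31 + 0.33 − 2·0.09 − 2·0.17 − 2·0.07 + 3·0.02 = 0.63

0.63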